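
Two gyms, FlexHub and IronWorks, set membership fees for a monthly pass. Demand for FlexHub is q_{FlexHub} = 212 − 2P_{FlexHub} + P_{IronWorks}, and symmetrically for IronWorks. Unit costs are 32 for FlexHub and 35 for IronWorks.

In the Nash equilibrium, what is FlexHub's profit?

7296.32

FlexHub's profit: π = (P_{FlexHub} − 32)(212 − 2P_{FlexHub} + P_{IronWorks}).
∂π/∂P_{FlexHub} = 276 − 4P_{FlexHub} + P_{IronWorks} = 0 ⇒ P_{FlexHub} = 69 + 0.25P_{IronWorks}.
Similarly P_{IronWorks} = 70.5 + 0.25P_{FlexHub}.
Substituting the second reaction function into the first: P_{FlexHub} = 69 + 0.25(70.5 + 0.25P_{FlexHub}), which gives 0.9375P_{FlexHub} = 86.625 ⇒ P_{FlexHub} = 92.4.
Then P_{IronWorks} = 70.5 + 0.25·92.4 = 93.6.
q_{FlexHub} = 212 − 2·92.4 + 93.6 = 120.8.
Profit = (92.4 − 32)·120.8 = 7296.32.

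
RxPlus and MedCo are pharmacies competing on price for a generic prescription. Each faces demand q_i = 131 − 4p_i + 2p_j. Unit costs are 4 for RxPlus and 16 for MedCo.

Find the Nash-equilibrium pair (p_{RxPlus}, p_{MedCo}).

26.1, 30.9

RxPlus's profit: π = (p_{RxPlus} − 4)(131 − 4p_{RxPlus} + 2p_{MedCo}).
∂π/∂p_{RxPlus} = 147 − 8p_{RxPlus} + 2p_{MedCo} = 0 ⇒ p_{RxPlus} = 18.375 + 0.25p_{MedCo}.
Similarly p_{MedCo} = 24.375 + 0.25p_{RxPlus}.
Plugging p_{MedCo} into RxPlus's best response: p_{RxPlus} = 18.375 + 0.25(24.375 + 0.25p_{RxPlus}) ⇒ 0.9375p_{RxPlus} = 783/32, so p_{RxPlus} = 26.1.
Then p_{MedCo} = 24.375 + 0.25·26.1 = 30.9.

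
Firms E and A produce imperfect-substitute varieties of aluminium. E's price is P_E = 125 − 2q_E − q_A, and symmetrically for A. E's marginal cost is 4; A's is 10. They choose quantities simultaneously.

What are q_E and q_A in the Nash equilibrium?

24.6, 22.6

Firm E's profit: π = q_E(125 − 2q_E − q_A) − 4q_E.
∂π/∂q_E = 121 − 4q_E − q_A = 0 ⇒ q_E = 30.25 − 0.25q_A.
Similarly q_A = 28.75 − 0.25q_E.
Plugging q_A into E's best response: q_E = 30.25 − 0.25(28.75 − 0.25q_E) ⇒ 0.9375q_E = 23.0625, so q_E = 24.6.
Then q_A = 28.75 − 0.25·24.6 = 22.6.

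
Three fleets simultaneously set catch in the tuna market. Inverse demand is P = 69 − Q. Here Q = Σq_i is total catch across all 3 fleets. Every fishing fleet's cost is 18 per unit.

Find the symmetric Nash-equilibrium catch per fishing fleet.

12.75

A representative fishing fleet's profit is π_i = q_i(69 − Q) − 18q_i, with Q = q_i + Σ_{j≠i} q_j.
First-order condition: 51 − 2q_i − Σ_{j≠i} q_j = 0.
In a symmetric equilibrium every fishing fleet chooses the same q, so Σ_{j≠i} q_j = 2q. The condition becomes 51 − 4q = 0, giving q = 51/4 = 12.75.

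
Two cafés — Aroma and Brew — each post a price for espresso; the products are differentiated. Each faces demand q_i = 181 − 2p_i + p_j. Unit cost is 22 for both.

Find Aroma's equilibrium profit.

Aroma's profit: π = (p_{Aroma} − 22)(181 − 2p_{Aroma} + p_{Brew}).
∂π/∂p_{Aroma} = 225 − 4p_{Aroma} + p_{Brew} = 0 ⇒ p_{Aroma} = 56.25 + 0.25p_{Brew}.
By symmetry p_{Brew} = p_{Aroma}; substituting into the reaction function, 0.75p_{Aroma} = 56.25 and p_{Aroma} = 75.
q_{Aroma} = 181 − 2·75 + 75 = 106.
Profit = (75 − 22)·106 = 5618.

5618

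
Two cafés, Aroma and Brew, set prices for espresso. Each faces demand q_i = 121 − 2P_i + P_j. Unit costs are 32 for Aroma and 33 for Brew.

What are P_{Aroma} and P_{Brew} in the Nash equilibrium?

Aroma's profit: π = (P_{Aroma} − 32)(121 − 2P_{Aroma} + P_{Brew}).
∂π/∂P_{Aroma} = 185 − 4P_{Aroma} + P_{Brew} = 0 ⇒ P_{Aroma} = 46.25 + 0.25P_{Brew}.
Similarly P_{Brew} = 46.75 + 0.25P_{Aroma}.
Substituting the second reaction function into the first: P_{Aroma} = 46.25 + 0.25(46.75 + 0.25P_{Aroma}), which gives 0.9375P_{Aroma} = 57.9375 ⇒ P_{Aroma} = 61.8.
Then P_{Brew} = 46.75 + 0.25·61.8 = 62.2.

61.8, 62.2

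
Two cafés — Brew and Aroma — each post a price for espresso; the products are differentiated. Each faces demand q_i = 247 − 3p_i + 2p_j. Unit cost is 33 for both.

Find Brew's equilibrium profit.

8586.75

Brew's profit: π = (p_{Brew} − 33)(247 − 3p_{Brew} + 2p_{Aroma}).
∂π/∂p_{Brew} = 346 − 6p_{Brew} + 2p_{Aroma} = 0 ⇒ p_{Brew} = 173/3 + (1/3)p_{Aroma}.
Setting p_{Brew} = p_{Aroma} in the reaction function: p_{Brew} = 173/3 + (1/3)p_{Brew}, so p_{Brew} = (173/3) / (2/3) = 86.5.
q_{Brew} = 247 − 3·86.5 + 2·86.5 = 160.5.
Profit = (86.5 − 33)·160.5 = 8586.75.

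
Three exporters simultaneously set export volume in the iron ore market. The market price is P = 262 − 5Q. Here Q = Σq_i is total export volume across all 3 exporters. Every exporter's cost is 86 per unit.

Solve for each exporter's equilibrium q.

8.8

A representative exporter's profit is π_i = q_i(262 − 5Q) − 86q_i, with Q = q_i + Σ_{j≠i} q_j.
First-order condition: 176 − 10q_i − 5Σ_{j≠i} q_j = 0.
Imposing symmetry (q_j = q for all j) turns Σ_{j≠i} q_j into 2q, so 176 = 20q and q = 8.8.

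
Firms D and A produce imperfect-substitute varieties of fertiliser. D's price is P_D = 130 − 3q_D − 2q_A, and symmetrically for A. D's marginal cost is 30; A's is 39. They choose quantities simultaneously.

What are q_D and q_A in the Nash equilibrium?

13.0625, 10.8125

Firm D's profit: π = q_D(130 − 3q_D − 2q_A) − 30q_D.
∂π/∂q_D = 100 − 6q_D − 2q_A = 0 ⇒ q_D = 50/3 − (1/3)q_A.
Similarly q_A = 91/6 − (1/3)q_D.
Solving the two reaction functions simultaneously: (1 − (−1/3)(−1/3))q_D = 50/3 − (1/3)·(91/6), so (8/9)q_D = 209/18 and q_D = 13.0625.
Then q_A = 91/6 − (1/3)·13.0625 = 10.8125.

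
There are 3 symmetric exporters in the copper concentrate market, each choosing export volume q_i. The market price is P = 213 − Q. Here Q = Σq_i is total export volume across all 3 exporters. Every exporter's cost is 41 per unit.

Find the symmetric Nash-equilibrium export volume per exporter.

A representative exporter's profit is π_i = q_i(213 − Q) − 41q_i, with Q = q_i + Σ_{j≠i} q_j.
First-order condition: 172 − 2q_i − Σ_{j≠i} q_j = 0.
Imposing symmetry (q_j = q for all j) turns Σ_{j≠i} q_j into 2q, so 172 = 4q and q = 43.

43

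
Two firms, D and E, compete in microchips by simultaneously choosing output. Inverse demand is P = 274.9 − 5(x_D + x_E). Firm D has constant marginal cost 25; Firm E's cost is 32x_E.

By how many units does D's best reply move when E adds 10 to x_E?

Firm D's profit: π = x_D(274.9 − 5(x_D + x_E)) − 25x_D.
∂π/∂x_D = 249.9 − 10x_D − 5x_E = 0, so x_D = 24.99 − 0.5x_E.
The reaction-function slope is −0.5, so a 10-unit rise in x_E moves x_D by −0.5 × 10 = −5. D's best response falls — the actions are strategic substitutes.

-5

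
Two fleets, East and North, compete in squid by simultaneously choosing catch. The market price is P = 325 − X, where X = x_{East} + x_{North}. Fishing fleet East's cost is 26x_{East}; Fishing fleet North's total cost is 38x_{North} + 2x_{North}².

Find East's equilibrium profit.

Fishing fleet East's profit: π = x_{East}(325 − (x_{East} + x_{North})) − 26x_{East}.
∂π/∂x_{East} = 299 − 2x_{East} − x_{North} = 0, so x_{East} = 149.5 − 0.5x_{North}.
For North: ∂π/∂x_{North} = 287 − 6x_{North} − x_{East} = 0 ⇒ x_{North} = 287/6 − (1/6)x_{East}.
Substituting the second reaction function into the first: x_{East} = 149.5 − 0.5(287/6 − (1/6)x_{East}), which gives (11/12)x_{East} = 1507/12 ⇒ x_{East} = 137.
Then x_{North} = 287/6 − (1/6)·137 = 25.
Price P = 325 − 162 = 163.
East's profit: (163 − 26)·137 = 18769.

18769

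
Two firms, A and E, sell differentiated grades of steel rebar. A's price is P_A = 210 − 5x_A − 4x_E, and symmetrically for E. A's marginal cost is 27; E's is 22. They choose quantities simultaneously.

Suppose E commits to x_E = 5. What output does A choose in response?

Firm A's profit: π = x_A(210 − 5x_A − 4x_E) − 27x_A.
∂π/∂x_A = 183 − 10x_A − 4x_E = 0 ⇒ x_A = 18.3 − 0.4x_E.
At x_E = 5: x_A = 18.3 − 0.4·5 = 16.3.

16.3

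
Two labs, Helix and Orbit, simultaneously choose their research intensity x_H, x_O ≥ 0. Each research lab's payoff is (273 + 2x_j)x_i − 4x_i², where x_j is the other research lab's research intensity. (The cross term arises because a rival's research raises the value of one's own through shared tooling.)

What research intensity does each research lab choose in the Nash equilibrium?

Helix's payoff is (273 + 2x_O)x_H − 4x_H².
∂π/∂x_H = 273 + 2x_O − 8x_H = 0, so x_H = 34.125 + 0.25x_O.
Setting x_H = x_O in the reaction function: x_H = 34.125 + 0.25x_H, so x_H = 34.125 / 0.75 = 45.5.

45.5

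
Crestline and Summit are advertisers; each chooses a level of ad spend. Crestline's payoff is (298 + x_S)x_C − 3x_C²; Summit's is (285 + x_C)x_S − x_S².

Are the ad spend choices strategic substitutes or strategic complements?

Expanding Crestline's payoff: 298x_C + x_Sx_C − 3x_C².
∂π/∂x_C = 298 + x_S − 6x_C = 0, so x_C = 149/3 + (1/6)x_S.
The best-response slope dx_C/dx_S = 1/6 > 0: the reaction function is upward-sloping, so the choices are strategic complements.

strategic complements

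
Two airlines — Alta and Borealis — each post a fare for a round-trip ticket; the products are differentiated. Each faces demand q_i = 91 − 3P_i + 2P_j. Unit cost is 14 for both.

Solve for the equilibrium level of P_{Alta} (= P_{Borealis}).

Alta's profit: π = (P_{Alta} − 14)(91 − 3P_{Alta} + 2P_{Borealis}).
∂π/∂P_{Alta} = 133 − 6P_{Alta} + 2P_{Borealis} = 0 ⇒ P_{Alta} = 133/6 + (1/3)P_{Borealis}.
The game is symmetric, so in equilibrium P_{Borealis} = P_{Alta}: the reaction function gives (2/3)P_{Alta} = 133/6, hence P_{Alta} = 33.25.

33.25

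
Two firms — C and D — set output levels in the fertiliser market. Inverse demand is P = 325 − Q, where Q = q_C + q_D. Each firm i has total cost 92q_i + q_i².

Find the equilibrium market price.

Firm C's profit: π = q_C(325 − (q_C + q_D)) − 92q_C − q_C².
∂π/∂q_C = 233 − 4q_C − q_D = 0, so q_C = 58.25 − 0.25q_D.
Setting q_C = q_D in the reaction function: q_C = 58.25 − 0.25q_C, so q_C = 58.25 / 1.25 = 46.6.
Equilibrium price: P = 325 − 93.2 = 231.8.

231.8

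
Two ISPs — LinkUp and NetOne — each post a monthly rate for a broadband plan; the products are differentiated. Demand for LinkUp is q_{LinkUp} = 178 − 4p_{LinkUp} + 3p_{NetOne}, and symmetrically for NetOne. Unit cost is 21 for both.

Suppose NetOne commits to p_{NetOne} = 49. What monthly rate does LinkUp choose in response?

51.125

LinkUp's profit: π = (p_{LinkUp} − 21)(178 − 4p_{LinkUp} + 3p_{NetOne}).
∂π/∂p_{LinkUp} = 262 − 8p_{LinkUp} + 3p_{NetOne} = 0 ⇒ p_{LinkUp} = 32.75 + 0.375p_{NetOne}.
At p_{NetOne} = 49: p_{LinkUp} = 32.75 + 0.375·49 = 51.125.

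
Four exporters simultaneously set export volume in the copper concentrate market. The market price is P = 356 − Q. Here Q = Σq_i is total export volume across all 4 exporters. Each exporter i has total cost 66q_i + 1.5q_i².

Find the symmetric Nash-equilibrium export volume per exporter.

36.25

A representative exporter's profit is π_i = q_i(356 − Q) − 66q_i − 1.5q_i², with Q = q_i + Σ_{j≠i} q_j.
First-order condition: 290 − 5q_i − Σ_{j≠i} q_j = 0.
Imposing symmetry (q_j = q for all j) turns Σ_{j≠i} q_j into 3q, so 290 = 8q and q = 36.25.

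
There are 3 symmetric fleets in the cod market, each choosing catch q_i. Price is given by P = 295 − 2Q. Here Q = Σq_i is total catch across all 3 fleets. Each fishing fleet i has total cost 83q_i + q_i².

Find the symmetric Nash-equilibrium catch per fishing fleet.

21.2

A representative fishing fleet's profit is π_i = q_i(295 − 2Q) − 83q_i − q_i², with Q = q_i + Σ_{j≠i} q_j.
First-order condition: 212 − 6q_i − 2Σ_{j≠i} q_j = 0.
With identical fishing fleets, set every q_j = q: then 212 − 6q − 4q = 0, i.e. q = 212/10 = 21.2.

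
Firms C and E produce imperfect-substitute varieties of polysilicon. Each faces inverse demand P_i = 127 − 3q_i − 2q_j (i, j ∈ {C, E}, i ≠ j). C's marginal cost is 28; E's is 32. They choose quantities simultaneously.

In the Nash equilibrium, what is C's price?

Firm C's profit: π = q_C(127 − 3q_C − 2q_E) − 28q_C.
∂π/∂q_C = 99 − 6q_C − 2q_E = 0 ⇒ q_C = 16.5 − (1/3)q_E.
Similarly q_E = 95/6 − (1/3)q_C.
Solving the two reaction functions simultaneously: (1 − (−1/3)(−1/3))q_C = 16.5 − (1/3)·(95/6), so (8/9)q_C = 101/9 and q_C = 12.625.
Then q_E = 95/6 − (1/3)·12.625 = 11.625.
P_C = 127 − 3·12.625 − 2·11.625 = 65.875.

65.875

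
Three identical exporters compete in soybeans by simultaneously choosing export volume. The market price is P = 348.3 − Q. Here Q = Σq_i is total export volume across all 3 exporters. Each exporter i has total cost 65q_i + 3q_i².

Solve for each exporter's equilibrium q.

28.33

A representative exporter's profit is π_i = q_i(348.3 − Q) − 65q_i − 3q_i², with Q = q_i + Σ_{j≠i} q_j.
First-order condition: 283.3 − 8q_i − Σ_{j≠i} q_j = 0.
Imposing symmetry (q_j = q for all j) turns Σ_{j≠i} q_j into 2q, so 283.3 = 10q and q = 28.33.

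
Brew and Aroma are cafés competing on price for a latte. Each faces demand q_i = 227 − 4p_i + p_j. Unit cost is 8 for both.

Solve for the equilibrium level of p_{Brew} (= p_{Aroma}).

Brew's profit: π = (p_{Brew} − 8)(227 − 4p_{Brew} + p_{Aroma}).
∂π/∂p_{Brew} = 259 − 8p_{Brew} + p_{Aroma} = 0 ⇒ p_{Brew} = 32.375 + 0.125p_{Aroma}.
The game is symmetric, so in equilibrium p_{Aroma} = p_{Brew}: the reaction function gives 0.875p_{Brew} = 32.375, hence p_{Brew} = 37.

37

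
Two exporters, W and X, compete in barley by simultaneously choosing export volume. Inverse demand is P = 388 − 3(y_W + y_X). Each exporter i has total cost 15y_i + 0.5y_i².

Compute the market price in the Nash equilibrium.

Exporter W's profit: π = y_W(388 − 3(y_W + y_X)) − 15y_W − 0.5y_W².
∂π/∂y_W = 373 − 7y_W − 3y_X = 0, so y_W = 373/7 − (3/7)y_X.
By symmetry y_X = y_W; substituting into the reaction function, (10/7)y_W = 373/7 and y_W = 37.3.
Equilibrium price: P = 388 − 3·74.6 = 164.2.

164.2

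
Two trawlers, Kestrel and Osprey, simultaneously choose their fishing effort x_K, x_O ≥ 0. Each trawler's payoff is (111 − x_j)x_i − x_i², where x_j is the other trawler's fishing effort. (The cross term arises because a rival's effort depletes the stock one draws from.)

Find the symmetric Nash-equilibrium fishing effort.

Kestrel's payoff is (111 − x_O)x_K − x_K².
∂π/∂x_K = 111 − x_O − 2x_K = 0, so x_K = 55.5 − 0.5x_O.
By symmetry x_O = x_K; substituting into the reaction function, 1.5x_K = 55.5 and x_K = 37.

37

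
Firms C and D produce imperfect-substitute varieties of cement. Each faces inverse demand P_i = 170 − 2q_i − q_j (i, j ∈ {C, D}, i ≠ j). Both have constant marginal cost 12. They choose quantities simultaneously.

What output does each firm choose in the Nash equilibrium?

Firm C's profit: π = q_C(170 − 2q_C − q_D) − 12q_C.
∂π/∂q_C = 158 − 4q_C − q_D = 0 ⇒ q_C = 39.5 − 0.25q_D.
The game is symmetric, so in equilibrium q_D = q_C: the reaction function gives 1.25q_C = 39.5, hence q_C = 31.6.

31.6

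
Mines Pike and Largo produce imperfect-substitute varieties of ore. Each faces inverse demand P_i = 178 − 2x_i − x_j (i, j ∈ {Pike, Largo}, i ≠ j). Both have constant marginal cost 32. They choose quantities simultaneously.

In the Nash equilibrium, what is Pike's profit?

1705.28

Mine Pike's profit: π = x_{Pike}(178 − 2x_{Pike} − x_{Largo}) − 32x_{Pike}.
∂π/∂x_{Pike} = 146 − 4x_{Pike} − x_{Largo} = 0 ⇒ x_{Pike} = 36.5 − 0.25x_{Largo}.
Setting x_{Pike} = x_{Largo} in the reaction function: x_{Pike} = 36.5 − 0.25x_{Pike}, so x_{Pike} = 36.5 / 1.25 = 29.2.
P_{Pike} = 178 − 2·29.2 − 29.2 = 90.4.
Profit = (90.4 − 32)·29.2 = 1705.28.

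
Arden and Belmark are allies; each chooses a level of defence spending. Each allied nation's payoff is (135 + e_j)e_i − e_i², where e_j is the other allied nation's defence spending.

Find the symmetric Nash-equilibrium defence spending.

Arden's payoff is (135 + e_B)e_A − e_A².
∂π/∂e_A = 135 + e_B − 2e_A = 0, so e_A = 67.5 + 0.5e_B.
By symmetry e_B = e_A; substituting into the reaction function, 0.5e_A = 67.5 and e_A = 135.

135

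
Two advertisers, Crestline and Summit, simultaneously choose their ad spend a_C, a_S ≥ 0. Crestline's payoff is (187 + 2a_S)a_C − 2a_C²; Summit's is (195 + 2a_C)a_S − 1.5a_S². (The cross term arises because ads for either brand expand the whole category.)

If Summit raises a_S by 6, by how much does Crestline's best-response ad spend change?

3

Expanding Crestline's payoff: 187a_C + 2a_Sa_C − 2a_C².
∂π/∂a_C = 187 + 2a_S − 4a_C = 0, so a_C = 46.75 + 0.5a_S.
The reaction-function slope is 0.5, so a 6-unit rise in a_S moves a_C by 0.5 × 6 = 3. Crestline's best response rises — the actions are strategic complements.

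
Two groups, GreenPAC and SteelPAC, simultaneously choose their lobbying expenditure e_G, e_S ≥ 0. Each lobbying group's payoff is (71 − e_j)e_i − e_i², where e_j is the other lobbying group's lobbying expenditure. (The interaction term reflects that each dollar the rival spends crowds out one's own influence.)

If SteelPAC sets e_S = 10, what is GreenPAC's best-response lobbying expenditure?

GreenPAC's payoff is (71 − e_S)e_G − e_G².
∂π/∂e_G = 71 − e_S − 2e_G = 0, so e_G = 35.5 − 0.5e_S.
At e_S = 10: e_G = 35.5 − 0.5·10 = 30.5.

30.5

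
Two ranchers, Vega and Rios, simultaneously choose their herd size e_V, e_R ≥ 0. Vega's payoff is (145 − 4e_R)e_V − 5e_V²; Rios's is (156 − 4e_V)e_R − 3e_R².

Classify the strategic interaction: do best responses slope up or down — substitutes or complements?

Expanding Vega's payoff: 145e_V − 4e_Re_V − 5e_V².
∂π/∂e_V = 145 − 4e_R − 10e_V = 0, so e_V = 14.5 − 0.4e_R.
The best-response slope de_V/de_R = −0.4 < 0: the reaction function is downward-sloping, so the choices are strategic substitutes.

strategic substitutes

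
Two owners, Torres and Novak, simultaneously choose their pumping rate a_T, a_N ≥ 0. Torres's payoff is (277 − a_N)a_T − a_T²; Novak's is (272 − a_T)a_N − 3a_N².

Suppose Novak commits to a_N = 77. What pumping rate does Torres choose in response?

Expanding Torres's payoff: 277a_T − a_Na_T − a_T².
∂π/∂a_T = 277 − a_N − 2a_T = 0, so a_T = 138.5 − 0.5a_N.
At a_N = 77: a_T = 138.5 − 0.5·77 = 100.

100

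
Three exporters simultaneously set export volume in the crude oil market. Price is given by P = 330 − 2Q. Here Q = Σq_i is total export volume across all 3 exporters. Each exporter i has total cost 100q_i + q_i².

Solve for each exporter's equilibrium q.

A representative exporter's profit is π_i = q_i(330 − 2Q) − 100q_i − q_i², with Q = q_i + Σ_{j≠i} q_j.
First-order condition: 230 − 6q_i − 2Σ_{j≠i} q_j = 0.
In a symmetric equilibrium every exporter chooses the same q, so Σ_{j≠i} q_j = 2q. The condition becomes 230 − 10q = 0, giving q = 230/10 = 23.

23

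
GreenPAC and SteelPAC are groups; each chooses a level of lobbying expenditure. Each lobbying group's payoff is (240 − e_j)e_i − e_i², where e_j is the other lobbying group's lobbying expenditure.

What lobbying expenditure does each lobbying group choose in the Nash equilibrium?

80

GreenPAC's payoff is (240 − e_S)e_G − e_G².
∂π/∂e_G = 240 − e_S − 2e_G = 0, so e_G = 120 − 0.5e_S.
By symmetry e_S = e_G; substituting into the reaction function, 1.5e_G = 120 and e_G = 80.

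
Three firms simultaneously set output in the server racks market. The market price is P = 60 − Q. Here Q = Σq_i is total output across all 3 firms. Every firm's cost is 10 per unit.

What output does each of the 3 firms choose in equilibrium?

12.5

A representative firm's profit is π_i = q_i(60 − Q) − 10q_i, with Q = q_i + Σ_{j≠i} q_j.
First-order condition: 50 − 2q_i − Σ_{j≠i} q_j = 0.
In a symmetric equilibrium every firm chooses the same q, so Σ_{j≠i} q_j = 2q. The condition becomes 50 − 4q = 0, giving q = 50/4 = 12.5.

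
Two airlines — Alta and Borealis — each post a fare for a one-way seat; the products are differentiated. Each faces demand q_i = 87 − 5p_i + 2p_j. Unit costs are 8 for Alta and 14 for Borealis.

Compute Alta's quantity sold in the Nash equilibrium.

42.5

Alta's profit: π = (p_{Alta} − 8)(87 − 5p_{Alta} + 2p_{Borealis}).
∂π/∂p_{Alta} = 127 − 10p_{Alta} + 2p_{Borealis} = 0 ⇒ p_{Alta} = 12.7 + 0.2p_{Borealis}.
Similarly p_{Borealis} = 15.7 + 0.2p_{Alta}.
Plugging p_{Borealis} into Alta's best response: p_{Alta} = 12.7 + 0.2(15.7 + 0.2p_{Alta}) ⇒ 0.96p_{Alta} = 15.84, so p_{Alta} = 16.5.
Then p_{Borealis} = 15.7 + 0.2·16.5 = 19.
q_{Alta} = 87 − 5·16.5 + 2·19 = 42.5.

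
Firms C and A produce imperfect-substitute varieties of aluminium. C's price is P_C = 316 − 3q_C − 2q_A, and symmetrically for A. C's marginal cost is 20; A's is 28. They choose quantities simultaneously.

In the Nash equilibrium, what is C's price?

Firm C's profit: π = q_C(316 − 3q_C − 2q_A) − 20q_C.
∂π/∂q_C = 296 − 6q_C − 2q_A = 0 ⇒ q_C = 148/3 − (1/3)q_A.
Similarly q_A = 48 − (1/3)q_C.
Substituting the second reaction function into the first: q_C = 148/3 − (1/3)(48 − (1/3)q_C), which gives (8/9)q_C = 100/3 ⇒ q_C = 37.5.
Then q_A = 48 − (1/3)·37.5 = 35.5.
P_C = 316 − 3·37.5 − 2·35.5 = 132.5.

132.5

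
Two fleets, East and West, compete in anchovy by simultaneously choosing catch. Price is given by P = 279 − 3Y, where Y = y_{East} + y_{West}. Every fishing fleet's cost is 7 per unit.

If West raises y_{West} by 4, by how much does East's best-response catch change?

-2

Fishing fleet East's profit: π = y_{East}(279 − 3(y_{East} + y_{West})) − 7y_{East}.
∂π/∂y_{East} = 272 − 6y_{East} − 3y_{West} = 0, so y_{East} = 136/3 − 0.5y_{West}.
The reaction-function slope is −0.5, so a 4-unit rise in y_{West} moves y_{East} by −0.5 × 4 = −2. East's best response falls — the actions are strategic substitutes.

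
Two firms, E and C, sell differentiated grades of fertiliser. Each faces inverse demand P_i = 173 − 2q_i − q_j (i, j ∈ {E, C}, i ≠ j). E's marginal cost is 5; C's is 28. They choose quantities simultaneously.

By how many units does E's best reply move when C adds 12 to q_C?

-3

Firm E's profit: π = q_E(173 − 2q_E − q_C) − 5q_E.
∂π/∂q_E = 168 − 4q_E − q_C = 0 ⇒ q_E = 42 − 0.25q_C.
The reaction-function slope is −0.25, so a 12-unit rise in q_C moves q_E by −0.25 × 12 = −3. E's best response falls — the actions are strategic substitutes.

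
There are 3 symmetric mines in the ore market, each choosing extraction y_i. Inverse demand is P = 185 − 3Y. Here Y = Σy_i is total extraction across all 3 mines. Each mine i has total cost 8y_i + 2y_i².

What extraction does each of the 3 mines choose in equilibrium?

11.0625

A representative mine's profit is π_i = y_i(185 − 3Y) − 8y_i − 2y_i², with Y = y_i + Σ_{j≠i} y_j.
First-order condition: 177 − 10y_i − 3Σ_{j≠i} y_j = 0.
Imposing symmetry (y_j = y for all j) turns Σ_{j≠i} y_j into 2y, so 177 = 16y and y = 11.0625.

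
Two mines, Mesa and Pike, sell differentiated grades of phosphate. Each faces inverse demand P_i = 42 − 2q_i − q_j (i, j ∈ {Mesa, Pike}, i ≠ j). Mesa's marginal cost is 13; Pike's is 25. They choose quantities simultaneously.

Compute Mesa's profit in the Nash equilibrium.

87.12

Mine Mesa's profit: π = q_{Mesa}(42 − 2q_{Mesa} − q_{Pike}) − 13q_{Mesa}.
∂π/∂q_{Mesa} = 29 − 4q_{Mesa} − q_{Pike} = 0 ⇒ q_{Mesa} = 7.25 − 0.25q_{Pike}.
Similarly q_{Pike} = 4.25 − 0.25q_{Mesa}.
Substituting the second reaction function into the first: q_{Mesa} = 7.25 − 0.25(4.25 − 0.25q_{Mesa}), which gives 0.9375q_{Mesa} = 6.1875 ⇒ q_{Mesa} = 6.6.
Then q_{Pike} = 4.25 − 0.25·6.6 = 2.6.
P_{Mesa} = 42 − 2·6.6 − 2.6 = 26.2.
Profit = (26.2 − 13)·6.6 = 87.12.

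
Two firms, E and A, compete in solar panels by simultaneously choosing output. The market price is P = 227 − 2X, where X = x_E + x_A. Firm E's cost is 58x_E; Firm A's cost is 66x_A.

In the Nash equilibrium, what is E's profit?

1740.5

Firm E's profit: π = x_E(227 − 2(x_E + x_A)) − 58x_E.
∂π/∂x_E = 169 − 4x_E − 2x_A = 0, so x_E = 42.25 − 0.5x_A.
By the same steps for A: x_A = 40.25 − 0.5x_E.
Substituting the second reaction function into the first: x_E = 42.25 − 0.5(40.25 − 0.5x_E), which gives 0.75x_E = 22.125 ⇒ x_E = 29.5.
Then x_A = 40.25 − 0.5·29.5 = 25.5.
Price P = 227 − 2·55 = 117.
E's profit: (117 − 58)·29.5 = 1740.5.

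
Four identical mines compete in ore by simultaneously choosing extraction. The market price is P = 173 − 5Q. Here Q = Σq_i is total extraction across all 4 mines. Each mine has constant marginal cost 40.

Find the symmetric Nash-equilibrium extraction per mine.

A representative mine's profit is π_i = q_i(173 − 5Q) − 40q_i, with Q = q_i + Σ_{j≠i} q_j.
First-order condition: 133 − 10q_i − 5Σ_{j≠i} q_j = 0.
In a symmetric equilibrium every mine chooses the same q, so Σ_{j≠i} q_j = 3q. The condition becomes 133 − 25q = 0, giving q = 133/25 = 5.32.

5.32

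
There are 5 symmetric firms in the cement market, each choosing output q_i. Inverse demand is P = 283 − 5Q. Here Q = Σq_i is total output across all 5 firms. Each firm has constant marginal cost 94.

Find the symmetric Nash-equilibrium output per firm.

A representative firm's profit is π_i = q_i(283 − 5Q) − 94q_i, with Q = q_i + Σ_{j≠i} q_j.
First-order condition: 189 − 10q_i − 5Σ_{j≠i} q_j = 0.
With identical firms, set every q_j = q: then 189 − 10q − 20q = 0, i.e. q = 189/30 = 6.3.

6.3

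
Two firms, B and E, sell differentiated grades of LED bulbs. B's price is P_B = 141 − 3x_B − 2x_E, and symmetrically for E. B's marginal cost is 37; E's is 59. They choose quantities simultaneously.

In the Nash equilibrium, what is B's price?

80.125

Firm B's profit: π = x_B(141 − 3x_B − 2x_E) − 37x_B.
∂π/∂x_B = 104 − 6x_B − 2x_E = 0 ⇒ x_B = 52/3 − (1/3)x_E.
Similarly x_E = 41/3 − (1/3)x_B.
Plugging x_E into B's best response: x_B = 52/3 − (1/3)(41/3 − (1/3)x_B) ⇒ (8/9)x_B = 115/9, so x_B = 14.375.
Then x_E = 41/3 − (1/3)·14.375 = 8.875.
P_B = 141 − 3·14.375 − 2·8.875 = 80.125.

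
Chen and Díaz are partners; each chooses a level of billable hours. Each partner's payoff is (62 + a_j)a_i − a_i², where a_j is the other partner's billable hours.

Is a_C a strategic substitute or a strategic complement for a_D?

strategic complements

Chen's payoff is (62 + a_D)a_C − a_C².
∂π/∂a_C = 62 + a_D − 2a_C = 0, so a_C = 31 + 0.5a_D.
The best-response slope da_C/da_D = 0.5 > 0: the reaction function is upward-sloping, so the choices are strategic complements.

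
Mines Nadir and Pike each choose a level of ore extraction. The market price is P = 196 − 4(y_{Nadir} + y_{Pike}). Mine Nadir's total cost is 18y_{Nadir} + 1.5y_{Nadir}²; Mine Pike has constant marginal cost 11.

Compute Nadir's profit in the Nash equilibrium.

Mine Nadir's profit: π = y_{Nadir}(196 − 4(y_{Nadir} + y_{Pike})) − 18y_{Nadir} − 1.5y_{Nadir}².
∂π/∂y_{Nadir} = 178 − 11y_{Nadir} − 4y_{Pike} = 0, so y_{Nadir} = 178/11 − (4/11)y_{Pike}.
For Pike: ∂π/∂y_{Pike} = 185 − 8y_{Pike} − 4y_{Nadir} = 0 ⇒ y_{Pike} = 23.125 − 0.5y_{Nadir}.
Plugging y_{Pike} into Nadir's best response: y_{Nadir} = 178/11 − (4/11)(23.125 − 0.5y_{Nadir}) ⇒ (9/11)y_{Nadir} = 171/22, so y_{Nadir} = 9.5.
Then y_{Pike} = 23.125 − 0.5·9.5 = 18.375.
Price P = 196 − 4·27.875 = 84.5.
Nadir's profit: (84.5 − 18)·9.5 − 1.5(9.5)² = 496.375.

496.375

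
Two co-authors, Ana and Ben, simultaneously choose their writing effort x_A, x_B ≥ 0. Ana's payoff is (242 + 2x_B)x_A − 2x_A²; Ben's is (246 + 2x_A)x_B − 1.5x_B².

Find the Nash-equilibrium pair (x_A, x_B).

152.25, 183.5

Expanding Ana's payoff: 242x_A + 2x_Bx_A − 2x_A².
∂π/∂x_A = 242 + 2x_B − 4x_A = 0, so x_A = 60.5 + 0.5x_B.
Likewise for Ben: x_B = 82 + (2/3)x_A.
Substituting the second reaction function into the first: x_A = 60.5 + 0.5(82 + (2/3)x_A), which gives (2/3)x_A = 101.5 ⇒ x_A = 152.25.
Then x_B = 82 + (2/3)·152.25 = 183.5.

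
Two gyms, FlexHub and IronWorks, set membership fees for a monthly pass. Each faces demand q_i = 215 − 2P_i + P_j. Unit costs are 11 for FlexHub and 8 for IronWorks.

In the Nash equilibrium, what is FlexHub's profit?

9139.52

FlexHub's profit: π = (P_{FlexHub} − 11)(215 − 2P_{FlexHub} + P_{IronWorks}).
∂π/∂P_{FlexHub} = 237 − 4P_{FlexHub} + P_{IronWorks} = 0 ⇒ P_{FlexHub} = 59.25 + 0.25P_{IronWorks}.
Similarly P_{IronWorks} = 57.75 + 0.25P_{FlexHub}.
Plugging P_{IronWorks} into FlexHub's best response: P_{FlexHub} = 59.25 + 0.25(57.75 + 0.25P_{FlexHub}) ⇒ 0.9375P_{FlexHub} = 73.6875, so P_{FlexHub} = 78.6.
Then P_{IronWorks} = 57.75 + 0.25·78.6 = 77.4.
q_{FlexHub} = 215 − 2·78.6 + 77.4 = 135.2.
Profit = (78.6 − 11)·135.2 = 9139.52.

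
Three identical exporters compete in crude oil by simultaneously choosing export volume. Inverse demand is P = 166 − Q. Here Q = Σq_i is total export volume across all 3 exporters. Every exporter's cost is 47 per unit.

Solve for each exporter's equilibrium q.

29.75

A representative exporter's profit is π_i = q_i(166 − Q) − 47q_i, with Q = q_i + Σ_{j≠i} q_j.
First-order condition: 119 − 2q_i − Σ_{j≠i} q_j = 0.
With identical exporters, set every q_j = q: then 119 − 2q − 2q = 0, i.e. q = 119/4 = 29.75.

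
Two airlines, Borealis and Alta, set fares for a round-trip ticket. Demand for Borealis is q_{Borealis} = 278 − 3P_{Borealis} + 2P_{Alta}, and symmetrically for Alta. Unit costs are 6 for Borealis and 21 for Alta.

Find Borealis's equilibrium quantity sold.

212.4375

Borealis's profit: π = (P_{Borealis} − 6)(278 − 3P_{Borealis} + 2P_{Alta}).
∂π/∂P_{Borealis} = 296 − 6P_{Borealis} + 2P_{Alta} = 0 ⇒ P_{Borealis} = 148/3 + (1/3)P_{Alta}.
Similarly P_{Alta} = 341/6 + (1/3)P_{Borealis}.
Substituting the second reaction function into the first: P_{Borealis} = 148/3 + (1/3)(341/6 + (1/3)P_{Borealis}), which gives (8/9)P_{Borealis} = 1229/18 ⇒ P_{Borealis} = 76.8125.
Then P_{Alta} = 341/6 + (1/3)·76.8125 = 82.4375.
q_{Borealis} = 278 − 3·76.8125 + 2·82.4375 = 212.4375.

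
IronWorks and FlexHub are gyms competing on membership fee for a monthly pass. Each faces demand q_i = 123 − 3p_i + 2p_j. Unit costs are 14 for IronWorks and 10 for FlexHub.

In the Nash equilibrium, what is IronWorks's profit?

IronWorks's profit: π = (p_{IronWorks} − 14)(123 − 3p_{IronWorks} + 2p_{FlexHub}).
∂π/∂p_{IronWorks} = 165 − 6p_{IronWorks} + 2p_{FlexHub} = 0 ⇒ p_{IronWorks} = 27.5 + (1/3)p_{FlexHub}.
Similarly p_{FlexHub} = 25.5 + (1/3)p_{IronWorks}.
Solving the two reaction functions simultaneously: (1 − (1/3)(1/3))p_{IronWorks} = 27.5 + (1/3)·25.5, so (8/9)p_{IronWorks} = 36 and p_{IronWorks} = 40.5.
Then p_{FlexHub} = 25.5 + (1/3)·40.5 = 39.
q_{IronWorks} = 123 − 3·40.5 + 2·39 = 79.5.
Profit = (40.5 − 14)·79.5 = 2106.75.

2106.75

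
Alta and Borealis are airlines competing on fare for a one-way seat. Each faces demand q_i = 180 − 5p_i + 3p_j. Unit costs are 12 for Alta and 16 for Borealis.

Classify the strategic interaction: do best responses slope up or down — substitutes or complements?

Alta's profit: π = (p_{Alta} − 12)(180 − 5p_{Alta} + 3p_{Borealis}).
∂π/∂p_{Alta} = 240 − 10p_{Alta} + 3p_{Borealis} = 0 ⇒ p_{Alta} = 24 + 0.3p_{Borealis}.
The best-response slope dp_{Alta}/dp_{Borealis} = 0.3 > 0: the reaction function is upward-sloping, so the choices are strategic complements.

strategic complements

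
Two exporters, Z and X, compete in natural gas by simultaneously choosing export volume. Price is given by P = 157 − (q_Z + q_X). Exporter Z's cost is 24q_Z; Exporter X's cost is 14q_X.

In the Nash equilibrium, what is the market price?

65

Exporter Z's profit: π = q_Z(157 − (q_Z + q_X)) − 24q_Z.
∂π/∂q_Z = 133 − 2q_Z − q_X = 0, so q_Z = 66.5 − 0.5q_X.
By the same steps for X: q_X = 71.5 − 0.5q_Z.
Plugging q_X into Z's best response: q_Z = 66.5 − 0.5(71.5 − 0.5q_Z) ⇒ 0.75q_Z = 30.75, so q_Z = 41.
Then q_X = 71.5 − 0.5·41 = 51.
Equilibrium price: P = 157 − 92 = 65.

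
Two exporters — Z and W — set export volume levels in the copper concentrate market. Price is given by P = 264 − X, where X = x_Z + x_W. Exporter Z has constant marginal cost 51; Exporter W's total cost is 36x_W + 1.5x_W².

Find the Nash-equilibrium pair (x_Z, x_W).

Exporter Z's profit: π = x_Z(264 − (x_Z + x_W)) − 51x_Z.
∂π/∂x_Z = 213 − 2x_Z − x_W = 0, so x_Z = 106.5 − 0.5x_W.
For W: ∂π/∂x_W = 228 − 5x_W − x_Z = 0 ⇒ x_W = 45.6 − 0.2x_Z.
Solving the two reaction functions simultaneously: (1 − (−0.5)(−0.2))x_Z = 106.5 − 0.5·45.6, so 0.9x_Z = 83.7 and x_Z = 93.
Then x_W = 45.6 − 0.2·93 = 27.

93, 27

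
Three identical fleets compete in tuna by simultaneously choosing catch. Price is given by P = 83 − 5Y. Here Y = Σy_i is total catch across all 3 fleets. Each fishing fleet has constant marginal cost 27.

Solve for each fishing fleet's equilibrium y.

2.8

A representative fishing fleet's profit is π_i = y_i(83 − 5Y) − 27y_i, with Y = y_i + Σ_{j≠i} y_j.
First-order condition: 56 − 10y_i − 5Σ_{j≠i} y_j = 0.
In a symmetric equilibrium every fishing fleet chooses the same y, so Σ_{j≠i} y_j = 2y. The condition becomes 56 − 20y = 0, giving y = 56/20 = 2.8.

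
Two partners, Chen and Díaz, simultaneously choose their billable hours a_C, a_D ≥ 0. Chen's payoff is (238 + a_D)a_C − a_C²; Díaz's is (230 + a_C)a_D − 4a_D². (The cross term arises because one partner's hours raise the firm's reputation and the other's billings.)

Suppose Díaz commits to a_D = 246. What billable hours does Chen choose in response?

242

Expanding Chen's payoff: 238a_C + a_Da_C − a_C².
∂π/∂a_C = 238 + a_D − 2a_C = 0, so a_C = 119 + 0.5a_D.
At a_D = 246: a_C = 119 + 0.5·246 = 242.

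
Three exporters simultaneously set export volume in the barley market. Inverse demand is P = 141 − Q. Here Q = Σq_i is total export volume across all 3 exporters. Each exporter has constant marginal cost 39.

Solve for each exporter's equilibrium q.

A representative exporter's profit is π_i = q_i(141 − Q) − 39q_i, with Q = q_i + Σ_{j≠i} q_j.
First-order condition: 102 − 2q_i − Σ_{j≠i} q_j = 0.
Imposing symmetry (q_j = q for all j) turns Σ_{j≠i} q_j into 2q, so 102 = 4q and q = 25.5.

25.5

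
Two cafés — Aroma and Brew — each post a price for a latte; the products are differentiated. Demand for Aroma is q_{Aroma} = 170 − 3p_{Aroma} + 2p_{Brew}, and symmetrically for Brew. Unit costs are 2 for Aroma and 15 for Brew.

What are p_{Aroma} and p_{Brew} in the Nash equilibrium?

Aroma's profit: π = (p_{Aroma} − 2)(170 − 3p_{Aroma} + 2p_{Brew}).
∂π/∂p_{Aroma} = 176 − 6p_{Aroma} + 2p_{Brew} = 0 ⇒ p_{Aroma} = 88/3 + (1/3)p_{Brew}.
Similarly p_{Brew} = 215/6 + (1/3)p_{Aroma}.
Plugging p_{Brew} into Aroma's best response: p_{Aroma} = 88/3 + (1/3)(215/6 + (1/3)p_{Aroma}) ⇒ (8/9)p_{Aroma} = 743/18, so p_{Aroma} = 46.4375.
Then p_{Brew} = 215/6 + (1/3)·46.4375 = 51.3125.

46.4375, 51.3125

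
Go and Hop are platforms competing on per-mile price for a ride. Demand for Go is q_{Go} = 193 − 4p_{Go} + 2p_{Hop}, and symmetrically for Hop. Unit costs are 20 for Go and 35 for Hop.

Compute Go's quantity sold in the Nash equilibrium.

Go's profit: π = (p_{Go} − 20)(193 − 4p_{Go} + 2p_{Hop}).
∂π/∂p_{Go} = 273 − 8p_{Go} + 2p_{Hop} = 0 ⇒ p_{Go} = 34.125 + 0.25p_{Hop}.
Similarly p_{Hop} = 41.625 + 0.25p_{Go}.
Solving the two reaction functions simultaneously: (1 − (0.25)(0.25))p_{Go} = 34.125 + 0.25·41.625, so 0.9375p_{Go} = 1425/32 and p_{Go} = 47.5.
Then p_{Hop} = 41.625 + 0.25·47.5 = 53.5.
q_{Go} = 193 − 4·47.5 + 2·53.5 = 110.

110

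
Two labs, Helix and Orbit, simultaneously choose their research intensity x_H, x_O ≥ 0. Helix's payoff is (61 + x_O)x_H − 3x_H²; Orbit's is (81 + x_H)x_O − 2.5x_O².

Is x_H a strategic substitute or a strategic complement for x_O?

Expanding Helix's payoff: 61x_H + x_Ox_H − 3x_H².
∂π/∂x_H = 61 + x_O − 6x_H = 0, so x_H = 61/6 + (1/6)x_O.
The best-response slope dx_H/dx_O = 1/6 > 0: the reaction function is upward-sloping, so the choices are strategic complements.

strategic complements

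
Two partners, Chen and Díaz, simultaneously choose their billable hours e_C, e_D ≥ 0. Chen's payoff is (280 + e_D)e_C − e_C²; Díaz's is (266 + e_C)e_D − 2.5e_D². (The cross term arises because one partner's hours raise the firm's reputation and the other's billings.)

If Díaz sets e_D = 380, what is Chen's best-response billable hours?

330

Expanding Chen's payoff: 280e_C + e_De_C − e_C².
∂π/∂e_C = 280 + e_D − 2e_C = 0, so e_C = 140 + 0.5e_D.
At e_D = 380: e_C = 140 + 0.5·380 = 330.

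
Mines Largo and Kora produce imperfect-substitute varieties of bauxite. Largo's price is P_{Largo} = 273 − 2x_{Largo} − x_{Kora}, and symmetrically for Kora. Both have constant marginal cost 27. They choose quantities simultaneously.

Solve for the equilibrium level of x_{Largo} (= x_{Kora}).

49.2

Mine Largo's profit: π = x_{Largo}(273 − 2x_{Largo} − x_{Kora}) − 27x_{Largo}.
∂π/∂x_{Largo} = 246 − 4x_{Largo} − x_{Kora} = 0 ⇒ x_{Largo} = 61.5 − 0.25x_{Kora}.
Setting x_{Largo} = x_{Kora} in the reaction function: x_{Largo} = 61.5 − 0.25x_{Largo}, so x_{Largo} = 61.5 / 1.25 = 49.2.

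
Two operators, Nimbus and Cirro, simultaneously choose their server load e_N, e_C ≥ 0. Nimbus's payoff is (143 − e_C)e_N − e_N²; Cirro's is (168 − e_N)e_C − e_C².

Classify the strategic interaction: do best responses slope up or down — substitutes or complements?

Expanding Nimbus's payoff: 143e_N − e_Ce_N − e_N².
∂π/∂e_N = 143 − e_C − 2e_N = 0, so e_N = 71.5 − 0.5e_C.
The best-response slope de_N/de_C = −0.5 < 0: the reaction function is downward-sloping, so the choices are strategic substitutes.

strategic substitutes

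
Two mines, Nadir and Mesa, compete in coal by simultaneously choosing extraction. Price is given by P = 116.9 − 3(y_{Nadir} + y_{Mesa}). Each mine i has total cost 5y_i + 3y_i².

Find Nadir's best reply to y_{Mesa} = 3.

Mine Nadir's profit: π = y_{Nadir}(116.9 − 3(y_{Nadir} + y_{Mesa})) − 5y_{Nadir} − 3y_{Nadir}².
∂π/∂y_{Nadir} = 111.9 − 12y_{Nadir} − 3y_{Mesa} = 0, so y_{Nadir} = 9.325 − 0.25y_{Mesa}.
At y_{Mesa} = 3: y_{Nadir} = 9.325 − 0.25·3 = 8.575.

8.575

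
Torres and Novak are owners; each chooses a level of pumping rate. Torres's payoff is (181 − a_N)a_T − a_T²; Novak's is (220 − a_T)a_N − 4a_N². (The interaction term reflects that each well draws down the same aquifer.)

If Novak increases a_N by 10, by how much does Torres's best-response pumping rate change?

-5

Expanding Torres's payoff: 181a_T − a_Na_T − a_T².
∂π/∂a_T = 181 − a_N − 2a_T = 0, so a_T = 90.5 − 0.5a_N.
The reaction-function slope is −0.5, so a 10-unit rise in a_N moves a_T by −0.5 × 10 = −5. Torres's best response falls — the actions are strategic substitutes.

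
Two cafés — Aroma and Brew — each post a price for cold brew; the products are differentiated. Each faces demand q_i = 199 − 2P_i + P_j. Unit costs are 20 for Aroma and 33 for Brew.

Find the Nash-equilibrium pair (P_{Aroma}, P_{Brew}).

81.4, 86.6

Aroma's profit: π = (P_{Aroma} − 20)(199 − 2P_{Aroma} + P_{Brew}).
∂π/∂P_{Aroma} = 239 − 4P_{Aroma} + P_{Brew} = 0 ⇒ P_{Aroma} = 59.75 + 0.25P_{Brew}.
Similarly P_{Brew} = 66.25 + 0.25P_{Aroma}.
Plugging P_{Brew} into Aroma's best response: P_{Aroma} = 59.75 + 0.25(66.25 + 0.25P_{Aroma}) ⇒ 0.9375P_{Aroma} = 76.3125, so P_{Aroma} = 81.4.
Then P_{Brew} = 66.25 + 0.25·81.4 = 86.6.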